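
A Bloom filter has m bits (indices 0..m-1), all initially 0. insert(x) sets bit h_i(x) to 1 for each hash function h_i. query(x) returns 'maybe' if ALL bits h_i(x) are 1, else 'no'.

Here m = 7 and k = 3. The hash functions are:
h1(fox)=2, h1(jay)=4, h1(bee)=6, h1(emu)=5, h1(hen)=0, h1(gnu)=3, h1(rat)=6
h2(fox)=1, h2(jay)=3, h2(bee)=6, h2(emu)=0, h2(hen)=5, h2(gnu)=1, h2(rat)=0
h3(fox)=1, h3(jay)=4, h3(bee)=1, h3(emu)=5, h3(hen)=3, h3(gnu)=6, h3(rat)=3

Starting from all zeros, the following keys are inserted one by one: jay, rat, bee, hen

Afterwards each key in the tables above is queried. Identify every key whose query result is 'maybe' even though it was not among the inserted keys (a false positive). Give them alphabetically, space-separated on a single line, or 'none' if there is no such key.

Answer: emu gnu

Derivation:
Start: bits=0000000
After insert 'jay': sets bits 3 4 -> bits=0001100
After insert 'rat': sets bits 0 3 6 -> bits=1001101
After insert 'bee': sets bits 1 6 -> bits=1101101
After insert 'hen': sets bits 0 3 5 -> bits=1101111
Not inserted: emu fox gnu — query each against bits=1101111:
query emu: checks bit0=1, bit5=1 (all 1) -> maybe => FALSE POSITIVE
query fox: checks bit1=1, bit2=0 (has a 0) -> no => not a false positive
query gnu: checks bit1=1, bit3=1, bit6=1 (all 1) -> maybe => FALSE POSITIVE
False positives (alphabetical): emu gnu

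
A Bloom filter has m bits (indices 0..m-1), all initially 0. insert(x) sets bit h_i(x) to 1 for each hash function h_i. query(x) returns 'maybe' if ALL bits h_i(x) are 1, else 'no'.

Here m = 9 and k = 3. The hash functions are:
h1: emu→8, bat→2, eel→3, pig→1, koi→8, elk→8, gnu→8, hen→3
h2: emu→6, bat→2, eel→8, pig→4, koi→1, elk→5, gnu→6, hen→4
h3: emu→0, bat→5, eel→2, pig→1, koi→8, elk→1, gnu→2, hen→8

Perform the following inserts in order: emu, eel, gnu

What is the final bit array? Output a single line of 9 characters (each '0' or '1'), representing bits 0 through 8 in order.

Answer: 101100101

Derivation:
Start: bits=000000000
After insert 'emu': sets bits 0 6 8 -> bits=100000101
After insert 'eel': sets bits 2 3 8 -> bits=101100101
After insert 'gnu': sets bits 2 6 8 -> bits=101100101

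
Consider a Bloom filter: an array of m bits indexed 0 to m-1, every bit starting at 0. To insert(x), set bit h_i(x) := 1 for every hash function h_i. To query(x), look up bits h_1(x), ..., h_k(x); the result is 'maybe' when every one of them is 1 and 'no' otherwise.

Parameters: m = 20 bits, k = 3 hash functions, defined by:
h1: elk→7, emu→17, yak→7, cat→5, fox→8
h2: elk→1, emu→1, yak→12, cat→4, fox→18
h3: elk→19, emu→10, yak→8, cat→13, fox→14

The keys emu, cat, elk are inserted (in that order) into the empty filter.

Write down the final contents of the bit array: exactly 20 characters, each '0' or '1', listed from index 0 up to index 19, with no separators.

Answer: 01001101001001000101

Derivation:
Start: bits=00000000000000000000
After insert 'emu': sets bits 1 10 17 -> bits=01000000001000000100
After insert 'cat': sets bits 4 5 13 -> bits=01001100001001000100
After insert 'elk': sets bits 1 7 19 -> bits=01001101001001000101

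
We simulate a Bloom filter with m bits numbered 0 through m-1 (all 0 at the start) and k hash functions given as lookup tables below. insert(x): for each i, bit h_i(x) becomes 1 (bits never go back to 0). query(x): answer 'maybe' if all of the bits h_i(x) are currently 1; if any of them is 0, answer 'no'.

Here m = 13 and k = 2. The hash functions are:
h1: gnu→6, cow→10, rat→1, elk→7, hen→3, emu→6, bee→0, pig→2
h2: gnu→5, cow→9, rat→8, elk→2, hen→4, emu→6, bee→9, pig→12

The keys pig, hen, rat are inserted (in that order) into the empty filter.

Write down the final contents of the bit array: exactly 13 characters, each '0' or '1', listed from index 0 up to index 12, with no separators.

Start: bits=0000000000000
After insert 'pig': sets bits 2 12 -> bits=0010000000001
After insert 'hen': sets bits 3 4 -> bits=0011100000001
After insert 'rat': sets bits 1 8 -> bits=0111100010001

Answer: 0111100010001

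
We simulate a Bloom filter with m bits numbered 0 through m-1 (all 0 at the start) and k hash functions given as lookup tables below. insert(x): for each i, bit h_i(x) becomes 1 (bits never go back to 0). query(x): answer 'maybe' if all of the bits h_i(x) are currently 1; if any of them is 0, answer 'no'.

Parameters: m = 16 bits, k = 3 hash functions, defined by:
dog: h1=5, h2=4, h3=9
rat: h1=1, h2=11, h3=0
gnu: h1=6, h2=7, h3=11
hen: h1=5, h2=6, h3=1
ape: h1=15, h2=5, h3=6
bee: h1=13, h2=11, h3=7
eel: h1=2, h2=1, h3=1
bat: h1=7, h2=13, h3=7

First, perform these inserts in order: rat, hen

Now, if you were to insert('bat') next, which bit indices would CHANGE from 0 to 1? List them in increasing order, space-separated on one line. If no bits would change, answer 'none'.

Answer: 7 13

Derivation:
Start: bits=0000000000000000
After insert 'rat': sets bits 0 1 11 -> bits=1100000000010000
After insert 'hen': sets bits 1 5 6 -> bits=1100011000010000
insert 'bat' would touch bits 7 13; currently bit7=0, bit13=0
Bits that are 0 among those (would change 0->1): 7 13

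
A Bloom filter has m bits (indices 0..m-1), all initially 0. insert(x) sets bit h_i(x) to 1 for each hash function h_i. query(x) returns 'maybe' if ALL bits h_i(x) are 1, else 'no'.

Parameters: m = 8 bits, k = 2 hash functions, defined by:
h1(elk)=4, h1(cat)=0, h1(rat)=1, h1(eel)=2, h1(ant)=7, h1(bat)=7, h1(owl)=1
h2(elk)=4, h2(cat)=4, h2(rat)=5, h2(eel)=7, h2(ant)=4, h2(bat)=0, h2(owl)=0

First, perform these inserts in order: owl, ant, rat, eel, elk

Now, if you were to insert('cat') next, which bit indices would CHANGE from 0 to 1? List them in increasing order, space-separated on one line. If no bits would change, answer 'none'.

Answer: none

Derivation:
Start: bits=00000000
After insert 'owl': sets bits 0 1 -> bits=11000000
After insert 'ant': sets bits 4 7 -> bits=11001001
After insert 'rat': sets bits 1 5 -> bits=11001101
After insert 'eel': sets bits 2 7 -> bits=11101101
After insert 'elk': sets bits 4 -> bits=11101101
insert 'cat' would touch bits 0 4; currently bit0=1, bit4=1
Bits that are 0 among those (would change 0->1): none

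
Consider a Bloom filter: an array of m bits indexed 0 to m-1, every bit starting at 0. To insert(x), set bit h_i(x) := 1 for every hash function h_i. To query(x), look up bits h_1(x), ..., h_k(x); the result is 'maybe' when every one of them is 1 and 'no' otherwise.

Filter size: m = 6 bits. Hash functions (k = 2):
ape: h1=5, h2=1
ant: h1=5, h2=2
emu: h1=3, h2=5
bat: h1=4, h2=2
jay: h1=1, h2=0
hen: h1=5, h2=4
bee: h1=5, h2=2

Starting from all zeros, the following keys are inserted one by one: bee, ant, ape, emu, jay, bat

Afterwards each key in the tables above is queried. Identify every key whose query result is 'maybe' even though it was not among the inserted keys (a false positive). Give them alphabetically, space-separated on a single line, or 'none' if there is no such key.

Answer: hen

Derivation:
Start: bits=000000
After insert 'bee': sets bits 2 5 -> bits=001001
After insert 'ant': sets bits 2 5 -> bits=001001
After insert 'ape': sets bits 1 5 -> bits=011001
After insert 'emu': sets bits 3 5 -> bits=011101
After insert 'jay': sets bits 0 1 -> bits=111101
After insert 'bat': sets bits 2 4 -> bits=111111
Not inserted: hen — query each against bits=111111:
query hen: checks bit4=1, bit5=1 (all 1) -> maybe => FALSE POSITIVE
False positives (alphabetical): hen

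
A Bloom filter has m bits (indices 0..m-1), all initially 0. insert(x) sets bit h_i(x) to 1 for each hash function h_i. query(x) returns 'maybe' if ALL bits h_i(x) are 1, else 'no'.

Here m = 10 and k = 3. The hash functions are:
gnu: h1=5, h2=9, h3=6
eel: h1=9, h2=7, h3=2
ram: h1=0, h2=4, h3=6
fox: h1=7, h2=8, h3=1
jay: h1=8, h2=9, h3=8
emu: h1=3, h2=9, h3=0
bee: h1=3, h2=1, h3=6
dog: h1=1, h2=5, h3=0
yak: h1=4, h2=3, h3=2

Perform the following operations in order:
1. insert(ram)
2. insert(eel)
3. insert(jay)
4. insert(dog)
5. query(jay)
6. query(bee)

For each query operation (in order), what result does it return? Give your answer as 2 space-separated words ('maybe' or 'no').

Answer: maybe no

Derivation:
Start: bits=0000000000
Op 1: insert ram -> sets bits 0 4 6 -> bits=1000101000
Op 2: insert eel -> sets bits 2 7 9 -> bits=1010101101
Op 3: insert jay -> sets bits 8 9 -> bits=1010101111
Op 4: insert dog -> sets bits 0 1 5 -> bits=1110111111
Op 5: query jay -> checks bit8=1, bit9=1 (all 1) -> maybe
Op 6: query bee -> checks bit1=1, bit3=0, bit6=1 (has a 0) -> no
Query results in order: maybe no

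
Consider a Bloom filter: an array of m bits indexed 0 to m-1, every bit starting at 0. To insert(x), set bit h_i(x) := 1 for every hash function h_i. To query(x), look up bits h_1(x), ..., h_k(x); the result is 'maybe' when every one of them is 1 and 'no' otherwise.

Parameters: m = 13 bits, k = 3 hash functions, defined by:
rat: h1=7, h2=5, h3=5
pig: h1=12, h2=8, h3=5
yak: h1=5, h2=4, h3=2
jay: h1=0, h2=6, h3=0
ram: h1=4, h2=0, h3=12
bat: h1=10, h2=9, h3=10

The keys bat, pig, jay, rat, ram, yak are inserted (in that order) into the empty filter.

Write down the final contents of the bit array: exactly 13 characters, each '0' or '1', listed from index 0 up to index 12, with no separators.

Answer: 1010111111101

Derivation:
Start: bits=0000000000000
After insert 'bat': sets bits 9 10 -> bits=0000000001100
After insert 'pig': sets bits 5 8 12 -> bits=0000010011101
After insert 'jay': sets bits 0 6 -> bits=1000011011101
After insert 'rat': sets bits 5 7 -> bits=1000011111101
After insert 'ram': sets bits 0 4 12 -> bits=1000111111101
After insert 'yak': sets bits 2 4 5 -> bits=1010111111101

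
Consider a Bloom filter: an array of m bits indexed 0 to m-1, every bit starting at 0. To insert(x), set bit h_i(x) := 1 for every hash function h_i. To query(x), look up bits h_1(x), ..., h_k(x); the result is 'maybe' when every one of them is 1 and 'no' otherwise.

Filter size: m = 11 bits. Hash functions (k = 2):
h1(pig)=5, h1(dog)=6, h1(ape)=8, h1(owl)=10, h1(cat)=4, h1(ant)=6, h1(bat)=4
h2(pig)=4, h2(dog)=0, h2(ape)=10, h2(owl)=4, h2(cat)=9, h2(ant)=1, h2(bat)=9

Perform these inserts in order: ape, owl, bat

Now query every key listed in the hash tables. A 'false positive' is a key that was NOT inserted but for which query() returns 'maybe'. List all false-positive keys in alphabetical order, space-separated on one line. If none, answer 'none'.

Answer: cat

Derivation:
Start: bits=00000000000
After insert 'ape': sets bits 8 10 -> bits=00000000101
After insert 'owl': sets bits 4 10 -> bits=00001000101
After insert 'bat': sets bits 4 9 -> bits=00001000111
Not inserted: ant cat dog pig — query each against bits=00001000111:
query ant: checks bit1=0, bit6=0 (has a 0) -> no => not a false positive
query cat: checks bit4=1, bit9=1 (all 1) -> maybe => FALSE POSITIVE
query dog: checks bit0=0, bit6=0 (has a 0) -> no => not a false positive
query pig: checks bit4=1, bit5=0 (has a 0) -> no => not a false positive
False positives (alphabetical): cat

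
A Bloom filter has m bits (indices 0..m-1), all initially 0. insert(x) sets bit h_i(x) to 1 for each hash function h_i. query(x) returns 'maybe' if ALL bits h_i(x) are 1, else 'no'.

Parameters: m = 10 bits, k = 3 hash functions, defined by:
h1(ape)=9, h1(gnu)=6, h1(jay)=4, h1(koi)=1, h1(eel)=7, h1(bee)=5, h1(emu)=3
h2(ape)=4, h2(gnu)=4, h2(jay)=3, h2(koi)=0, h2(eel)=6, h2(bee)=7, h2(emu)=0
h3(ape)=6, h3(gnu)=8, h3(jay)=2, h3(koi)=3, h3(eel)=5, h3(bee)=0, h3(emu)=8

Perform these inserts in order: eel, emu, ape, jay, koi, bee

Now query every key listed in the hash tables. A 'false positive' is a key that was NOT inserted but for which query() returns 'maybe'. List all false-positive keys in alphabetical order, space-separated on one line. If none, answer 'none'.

Start: bits=0000000000
After insert 'eel': sets bits 5 6 7 -> bits=0000011100
After insert 'emu': sets bits 0 3 8 -> bits=1001011110
After insert 'ape': sets bits 4 6 9 -> bits=1001111111
After insert 'jay': sets bits 2 3 4 -> bits=1011111111
After insert 'koi': sets bits 0 1 3 -> bits=1111111111
After insert 'bee': sets bits 0 5 7 -> bits=1111111111
Not inserted: gnu — query each against bits=1111111111:
query gnu: checks bit4=1, bit6=1, bit8=1 (all 1) -> maybe => FALSE POSITIVE
False positives (alphabetical): gnu

Answer: gnu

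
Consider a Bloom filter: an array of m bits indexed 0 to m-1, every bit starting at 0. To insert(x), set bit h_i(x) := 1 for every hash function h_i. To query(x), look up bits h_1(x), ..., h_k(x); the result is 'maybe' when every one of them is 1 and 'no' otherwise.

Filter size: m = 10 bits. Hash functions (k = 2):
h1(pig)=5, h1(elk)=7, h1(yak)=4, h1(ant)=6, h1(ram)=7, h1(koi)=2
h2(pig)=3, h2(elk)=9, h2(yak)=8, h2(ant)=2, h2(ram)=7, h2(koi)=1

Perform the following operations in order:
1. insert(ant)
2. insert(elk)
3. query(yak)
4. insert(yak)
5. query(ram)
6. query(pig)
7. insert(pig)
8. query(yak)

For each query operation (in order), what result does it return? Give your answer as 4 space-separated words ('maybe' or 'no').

Answer: no maybe no maybe

Derivation:
Start: bits=0000000000
Op 1: insert ant -> sets bits 2 6 -> bits=0010001000
Op 2: insert elk -> sets bits 7 9 -> bits=0010001101
Op 3: query yak -> checks bit4=0, bit8=0 (has a 0) -> no
Op 4: insert yak -> sets bits 4 8 -> bits=0010101111
Op 5: query ram -> checks bit7=1 (all 1) -> maybe
Op 6: query pig -> checks bit3=0, bit5=0 (has a 0) -> no
Op 7: insert pig -> sets bits 3 5 -> bits=0011111111
Op 8: query yak -> checks bit4=1, bit8=1 (all 1) -> maybe
Query results in order: no maybe no maybe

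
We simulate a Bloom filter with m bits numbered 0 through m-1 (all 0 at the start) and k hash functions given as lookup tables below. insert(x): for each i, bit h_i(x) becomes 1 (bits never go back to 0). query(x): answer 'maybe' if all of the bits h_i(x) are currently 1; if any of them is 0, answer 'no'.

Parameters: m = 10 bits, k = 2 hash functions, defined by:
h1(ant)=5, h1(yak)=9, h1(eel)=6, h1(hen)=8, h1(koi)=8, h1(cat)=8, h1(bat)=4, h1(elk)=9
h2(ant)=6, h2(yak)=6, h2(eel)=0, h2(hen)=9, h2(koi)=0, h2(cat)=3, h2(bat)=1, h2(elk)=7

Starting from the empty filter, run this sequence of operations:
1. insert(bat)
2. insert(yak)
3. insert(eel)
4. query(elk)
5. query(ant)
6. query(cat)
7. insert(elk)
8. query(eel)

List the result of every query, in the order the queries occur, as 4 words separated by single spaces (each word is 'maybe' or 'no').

Answer: no no no maybe

Derivation:
Start: bits=0000000000
Op 1: insert bat -> sets bits 1 4 -> bits=0100100000
Op 2: insert yak -> sets bits 6 9 -> bits=0100101001
Op 3: insert eel -> sets bits 0 6 -> bits=1100101001
Op 4: query elk -> checks bit7=0, bit9=1 (has a 0) -> no
Op 5: query ant -> checks bit5=0, bit6=1 (has a 0) -> no
Op 6: query cat -> checks bit3=0, bit8=0 (has a 0) -> no
Op 7: insert elk -> sets bits 7 9 -> bits=1100101101
Op 8: query eel -> checks bit0=1, bit6=1 (all 1) -> maybe
Query results in order: no no no maybe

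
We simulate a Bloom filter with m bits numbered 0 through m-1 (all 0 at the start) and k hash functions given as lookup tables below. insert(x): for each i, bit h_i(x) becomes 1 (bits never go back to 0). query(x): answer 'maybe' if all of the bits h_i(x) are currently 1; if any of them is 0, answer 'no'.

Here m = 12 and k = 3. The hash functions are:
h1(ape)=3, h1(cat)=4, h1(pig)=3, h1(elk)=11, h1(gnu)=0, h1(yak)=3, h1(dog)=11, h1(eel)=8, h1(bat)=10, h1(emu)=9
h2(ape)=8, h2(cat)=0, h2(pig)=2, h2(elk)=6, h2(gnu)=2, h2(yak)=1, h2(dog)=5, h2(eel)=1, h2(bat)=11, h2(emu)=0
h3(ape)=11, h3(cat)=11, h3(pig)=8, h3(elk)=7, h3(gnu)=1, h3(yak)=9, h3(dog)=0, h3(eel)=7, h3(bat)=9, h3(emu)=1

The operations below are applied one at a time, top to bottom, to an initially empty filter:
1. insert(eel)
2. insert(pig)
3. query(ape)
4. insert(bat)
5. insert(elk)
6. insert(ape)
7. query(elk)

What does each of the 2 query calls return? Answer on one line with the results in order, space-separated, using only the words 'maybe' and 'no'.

Start: bits=000000000000
Op 1: insert eel -> sets bits 1 7 8 -> bits=010000011000
Op 2: insert pig -> sets bits 2 3 8 -> bits=011100011000
Op 3: query ape -> checks bit3=1, bit8=1, bit11=0 (has a 0) -> no
Op 4: insert bat -> sets bits 9 10 11 -> bits=011100011111
Op 5: insert elk -> sets bits 6 7 11 -> bits=011100111111
Op 6: insert ape -> sets bits 3 8 11 -> bits=011100111111
Op 7: query elk -> checks bit6=1, bit7=1, bit11=1 (all 1) -> maybe
Query results in order: no maybe

Answer: no maybe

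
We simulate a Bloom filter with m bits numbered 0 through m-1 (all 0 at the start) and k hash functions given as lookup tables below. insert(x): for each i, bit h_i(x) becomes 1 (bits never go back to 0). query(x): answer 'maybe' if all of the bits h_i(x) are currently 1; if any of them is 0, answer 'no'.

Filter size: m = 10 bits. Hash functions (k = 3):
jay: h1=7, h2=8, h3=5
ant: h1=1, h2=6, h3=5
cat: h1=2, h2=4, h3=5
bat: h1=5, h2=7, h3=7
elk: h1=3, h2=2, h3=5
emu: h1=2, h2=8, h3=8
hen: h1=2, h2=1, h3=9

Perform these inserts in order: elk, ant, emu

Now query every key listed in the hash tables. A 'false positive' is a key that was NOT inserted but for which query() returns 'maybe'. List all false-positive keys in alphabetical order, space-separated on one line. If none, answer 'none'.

Answer: none

Derivation:
Start: bits=0000000000
After insert 'elk': sets bits 2 3 5 -> bits=0011010000
After insert 'ant': sets bits 1 5 6 -> bits=0111011000
After insert 'emu': sets bits 2 8 -> bits=0111011010
Not inserted: bat cat hen jay — query each against bits=0111011010:
query bat: checks bit5=1, bit7=0 (has a 0) -> no => not a false positive
query cat: checks bit2=1, bit4=0, bit5=1 (has a 0) -> no => not a false positive
query hen: checks bit1=1, bit2=1, bit9=0 (has a 0) -> no => not a false positive
query jay: checks bit5=1, bit7=0, bit8=1 (has a 0) -> no => not a false positive
False positives (alphabetical): none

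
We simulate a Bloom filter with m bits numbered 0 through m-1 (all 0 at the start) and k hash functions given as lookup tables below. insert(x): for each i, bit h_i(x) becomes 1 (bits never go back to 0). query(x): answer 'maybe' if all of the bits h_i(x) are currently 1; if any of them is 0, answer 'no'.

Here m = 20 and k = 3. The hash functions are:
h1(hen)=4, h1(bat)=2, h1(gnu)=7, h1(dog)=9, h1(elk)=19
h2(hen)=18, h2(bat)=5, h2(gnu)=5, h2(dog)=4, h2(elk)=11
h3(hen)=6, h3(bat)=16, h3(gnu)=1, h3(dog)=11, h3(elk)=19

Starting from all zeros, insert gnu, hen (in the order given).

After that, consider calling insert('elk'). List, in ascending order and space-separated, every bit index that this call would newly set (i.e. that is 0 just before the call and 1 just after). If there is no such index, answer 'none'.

Answer: 11 19

Derivation:
Start: bits=00000000000000000000
After insert 'gnu': sets bits 1 5 7 -> bits=01000101000000000000
After insert 'hen': sets bits 4 6 18 -> bits=01001111000000000010
insert 'elk' would touch bits 11 19; currently bit11=0, bit19=0
Bits that are 0 among those (would change 0->1): 11 19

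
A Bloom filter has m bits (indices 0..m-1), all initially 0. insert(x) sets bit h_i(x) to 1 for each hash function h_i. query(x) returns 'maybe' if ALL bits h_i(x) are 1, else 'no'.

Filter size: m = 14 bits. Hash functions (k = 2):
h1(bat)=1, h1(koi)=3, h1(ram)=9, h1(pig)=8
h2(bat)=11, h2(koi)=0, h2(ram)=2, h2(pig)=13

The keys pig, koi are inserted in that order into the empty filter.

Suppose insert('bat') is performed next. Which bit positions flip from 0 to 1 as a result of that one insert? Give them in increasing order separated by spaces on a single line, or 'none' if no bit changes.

Answer: 1 11

Derivation:
Start: bits=00000000000000
After insert 'pig': sets bits 8 13 -> bits=00000000100001
After insert 'koi': sets bits 0 3 -> bits=10010000100001
insert 'bat' would touch bits 1 11; currently bit1=0, bit11=0
Bits that are 0 among those (would change 0->1): 1 11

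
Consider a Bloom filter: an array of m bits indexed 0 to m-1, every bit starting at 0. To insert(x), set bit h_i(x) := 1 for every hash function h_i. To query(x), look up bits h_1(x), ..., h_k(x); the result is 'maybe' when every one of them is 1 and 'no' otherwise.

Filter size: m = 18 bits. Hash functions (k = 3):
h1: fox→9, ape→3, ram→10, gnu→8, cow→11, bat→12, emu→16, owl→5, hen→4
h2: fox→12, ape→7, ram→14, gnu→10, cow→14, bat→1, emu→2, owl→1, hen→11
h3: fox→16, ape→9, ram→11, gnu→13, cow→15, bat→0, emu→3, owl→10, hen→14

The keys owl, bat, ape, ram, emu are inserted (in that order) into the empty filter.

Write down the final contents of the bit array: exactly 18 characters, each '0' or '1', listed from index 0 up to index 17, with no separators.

Answer: 111101010111101010

Derivation:
Start: bits=000000000000000000
After insert 'owl': sets bits 1 5 10 -> bits=010001000010000000
After insert 'bat': sets bits 0 1 12 -> bits=110001000010100000
After insert 'ape': sets bits 3 7 9 -> bits=110101010110100000
After insert 'ram': sets bits 10 11 14 -> bits=110101010111101000
After insert 'emu': sets bits 2 3 16 -> bits=111101010111101010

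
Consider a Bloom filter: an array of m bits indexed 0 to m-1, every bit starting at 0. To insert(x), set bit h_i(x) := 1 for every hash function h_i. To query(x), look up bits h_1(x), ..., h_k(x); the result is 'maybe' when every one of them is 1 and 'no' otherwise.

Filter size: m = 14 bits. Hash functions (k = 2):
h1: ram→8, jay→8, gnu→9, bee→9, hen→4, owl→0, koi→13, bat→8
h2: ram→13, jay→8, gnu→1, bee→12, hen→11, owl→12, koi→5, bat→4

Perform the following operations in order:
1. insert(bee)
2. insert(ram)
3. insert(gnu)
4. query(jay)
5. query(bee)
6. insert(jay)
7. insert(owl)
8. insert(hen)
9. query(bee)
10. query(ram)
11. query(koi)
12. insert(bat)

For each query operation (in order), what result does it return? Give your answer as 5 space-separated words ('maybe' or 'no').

Answer: maybe maybe maybe maybe no

Derivation:
Start: bits=00000000000000
Op 1: insert bee -> sets bits 9 12 -> bits=00000000010010
Op 2: insert ram -> sets bits 8 13 -> bits=00000000110011
Op 3: insert gnu -> sets bits 1 9 -> bits=01000000110011
Op 4: query jay -> checks bit8=1 (all 1) -> maybe
Op 5: query bee -> checks bit9=1, bit12=1 (all 1) -> maybe
Op 6: insert jay -> sets bits 8 -> bits=01000000110011
Op 7: insert owl -> sets bits 0 12 -> bits=11000000110011
Op 8: insert hen -> sets bits 4 11 -> bits=11001000110111
Op 9: query bee -> checks bit9=1, bit12=1 (all 1) -> maybe
Op 10: query ram -> checks bit8=1, bit13=1 (all 1) -> maybe
Op 11: query koi -> checks bit5=0, bit13=1 (has a 0) -> no
Op 12: insert bat -> sets bits 4 8 -> bits=11001000110111
Query results in order: maybe maybe maybe maybe no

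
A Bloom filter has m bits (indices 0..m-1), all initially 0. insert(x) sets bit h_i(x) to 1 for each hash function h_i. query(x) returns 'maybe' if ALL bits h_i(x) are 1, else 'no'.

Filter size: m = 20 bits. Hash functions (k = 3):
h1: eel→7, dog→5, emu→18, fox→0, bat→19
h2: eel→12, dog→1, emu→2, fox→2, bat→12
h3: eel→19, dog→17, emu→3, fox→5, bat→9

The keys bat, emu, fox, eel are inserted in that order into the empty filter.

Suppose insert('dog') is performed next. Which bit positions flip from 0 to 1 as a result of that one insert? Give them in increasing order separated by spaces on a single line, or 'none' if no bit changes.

Answer: 1 17

Derivation:
Start: bits=00000000000000000000
After insert 'bat': sets bits 9 12 19 -> bits=00000000010010000001
After insert 'emu': sets bits 2 3 18 -> bits=00110000010010000011
After insert 'fox': sets bits 0 2 5 -> bits=10110100010010000011
After insert 'eel': sets bits 7 12 19 -> bits=10110101010010000011
insert 'dog' would touch bits 1 5 17; currently bit1=0, bit5=1, bit17=0
Bits that are 0 among those (would change 0->1): 1 17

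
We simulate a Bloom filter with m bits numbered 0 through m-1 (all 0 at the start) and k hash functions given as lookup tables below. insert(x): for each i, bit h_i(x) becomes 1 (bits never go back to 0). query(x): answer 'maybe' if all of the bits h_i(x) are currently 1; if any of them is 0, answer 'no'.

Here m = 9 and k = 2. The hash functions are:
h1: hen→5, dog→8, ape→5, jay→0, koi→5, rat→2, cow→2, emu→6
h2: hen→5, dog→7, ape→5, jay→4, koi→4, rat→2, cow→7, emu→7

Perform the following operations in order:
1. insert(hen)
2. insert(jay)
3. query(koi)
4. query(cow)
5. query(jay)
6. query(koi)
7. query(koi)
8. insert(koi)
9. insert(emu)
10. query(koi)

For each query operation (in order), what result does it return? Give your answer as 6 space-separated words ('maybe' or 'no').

Start: bits=000000000
Op 1: insert hen -> sets bits 5 -> bits=000001000
Op 2: insert jay -> sets bits 0 4 -> bits=100011000
Op 3: query koi -> checks bit4=1, bit5=1 (all 1) -> maybe
Op 4: query cow -> checks bit2=0, bit7=0 (has a 0) -> no
Op 5: query jay -> checks bit0=1, bit4=1 (all 1) -> maybe
Op 6: query koi -> checks bit4=1, bit5=1 (all 1) -> maybe
Op 7: query koi -> checks bit4=1, bit5=1 (all 1) -> maybe
Op 8: insert koi -> sets bits 4 5 -> bits=100011000
Op 9: insert emu -> sets bits 6 7 -> bits=100011110
Op 10: query koi -> checks bit4=1, bit5=1 (all 1) -> maybe
Query results in order: maybe no maybe maybe maybe maybe

Answer: maybe no maybe maybe maybe maybe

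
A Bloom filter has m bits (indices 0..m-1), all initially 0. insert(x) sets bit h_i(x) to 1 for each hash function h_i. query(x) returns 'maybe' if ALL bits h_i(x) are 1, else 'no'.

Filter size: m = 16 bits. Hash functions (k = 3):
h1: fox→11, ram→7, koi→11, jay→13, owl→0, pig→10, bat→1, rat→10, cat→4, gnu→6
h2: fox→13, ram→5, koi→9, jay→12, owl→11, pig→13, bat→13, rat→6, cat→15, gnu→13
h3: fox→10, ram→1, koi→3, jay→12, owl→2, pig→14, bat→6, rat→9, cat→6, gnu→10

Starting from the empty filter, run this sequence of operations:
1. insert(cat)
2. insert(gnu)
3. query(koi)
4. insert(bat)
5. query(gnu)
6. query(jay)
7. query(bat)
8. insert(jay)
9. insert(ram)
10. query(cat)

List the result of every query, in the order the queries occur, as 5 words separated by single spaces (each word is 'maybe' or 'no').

Start: bits=0000000000000000
Op 1: insert cat -> sets bits 4 6 15 -> bits=0000101000000001
Op 2: insert gnu -> sets bits 6 10 13 -> bits=0000101000100101
Op 3: query koi -> checks bit3=0, bit9=0, bit11=0 (has a 0) -> no
Op 4: insert bat -> sets bits 1 6 13 -> bits=0100101000100101
Op 5: query gnu -> checks bit6=1, bit10=1, bit13=1 (all 1) -> maybe
Op 6: query jay -> checks bit12=0, bit13=1 (has a 0) -> no
Op 7: query bat -> checks bit1=1, bit6=1, bit13=1 (all 1) -> maybe
Op 8: insert jay -> sets bits 12 13 -> bits=0100101000101101
Op 9: insert ram -> sets bits 1 5 7 -> bits=0100111100101101
Op 10: query cat -> checks bit4=1, bit6=1, bit15=1 (all 1) -> maybe
Query results in order: no maybe no maybe maybe

Answer: no maybe no maybe maybe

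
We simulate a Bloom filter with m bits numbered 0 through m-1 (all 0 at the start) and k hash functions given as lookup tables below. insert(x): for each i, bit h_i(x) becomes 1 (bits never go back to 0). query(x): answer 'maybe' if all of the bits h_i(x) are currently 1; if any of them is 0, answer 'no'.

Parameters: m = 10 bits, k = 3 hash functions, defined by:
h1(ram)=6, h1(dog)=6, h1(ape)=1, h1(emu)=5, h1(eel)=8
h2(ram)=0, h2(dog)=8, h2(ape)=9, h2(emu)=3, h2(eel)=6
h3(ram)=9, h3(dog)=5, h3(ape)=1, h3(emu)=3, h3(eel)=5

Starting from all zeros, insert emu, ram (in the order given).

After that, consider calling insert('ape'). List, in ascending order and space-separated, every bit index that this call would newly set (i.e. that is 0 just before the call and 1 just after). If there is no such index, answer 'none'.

Answer: 1

Derivation:
Start: bits=0000000000
After insert 'emu': sets bits 3 5 -> bits=0001010000
After insert 'ram': sets bits 0 6 9 -> bits=1001011001
insert 'ape' would touch bits 1 9; currently bit1=0, bit9=1
Bits that are 0 among those (would change 0->1): 1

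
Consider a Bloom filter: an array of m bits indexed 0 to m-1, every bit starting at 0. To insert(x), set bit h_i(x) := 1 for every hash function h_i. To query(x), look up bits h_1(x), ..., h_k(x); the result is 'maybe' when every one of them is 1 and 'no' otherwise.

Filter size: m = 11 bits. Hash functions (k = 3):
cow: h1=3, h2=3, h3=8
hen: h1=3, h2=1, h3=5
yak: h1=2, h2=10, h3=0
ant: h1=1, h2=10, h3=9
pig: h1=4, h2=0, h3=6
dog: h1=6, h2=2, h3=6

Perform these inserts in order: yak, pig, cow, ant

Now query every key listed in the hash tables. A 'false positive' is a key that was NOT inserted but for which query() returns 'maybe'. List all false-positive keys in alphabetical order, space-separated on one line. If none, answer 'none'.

Start: bits=00000000000
After insert 'yak': sets bits 0 2 10 -> bits=10100000001
After insert 'pig': sets bits 0 4 6 -> bits=10101010001
After insert 'cow': sets bits 3 8 -> bits=10111010101
After insert 'ant': sets bits 1 9 10 -> bits=11111010111
Not inserted: dog hen — query each against bits=11111010111:
query dog: checks bit2=1, bit6=1 (all 1) -> maybe => FALSE POSITIVE
query hen: checks bit1=1, bit3=1, bit5=0 (has a 0) -> no => not a false positive
False positives (alphabetical): dog

Answer: dog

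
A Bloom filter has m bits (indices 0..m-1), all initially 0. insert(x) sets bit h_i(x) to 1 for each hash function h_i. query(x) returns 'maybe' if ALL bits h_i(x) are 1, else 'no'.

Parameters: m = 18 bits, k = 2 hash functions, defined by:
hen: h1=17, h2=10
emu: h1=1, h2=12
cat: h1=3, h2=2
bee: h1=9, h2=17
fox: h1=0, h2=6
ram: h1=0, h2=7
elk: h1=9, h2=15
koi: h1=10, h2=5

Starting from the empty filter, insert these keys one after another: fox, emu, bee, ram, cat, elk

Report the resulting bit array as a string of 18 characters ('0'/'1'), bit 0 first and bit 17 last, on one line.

Answer: 111100110100100101

Derivation:
Start: bits=000000000000000000
After insert 'fox': sets bits 0 6 -> bits=100000100000000000
After insert 'emu': sets bits 1 12 -> bits=110000100000100000
After insert 'bee': sets bits 9 17 -> bits=110000100100100001
After insert 'ram': sets bits 0 7 -> bits=110000110100100001
After insert 'cat': sets bits 2 3 -> bits=111100110100100001
After insert 'elk': sets bits 9 15 -> bits=111100110100100101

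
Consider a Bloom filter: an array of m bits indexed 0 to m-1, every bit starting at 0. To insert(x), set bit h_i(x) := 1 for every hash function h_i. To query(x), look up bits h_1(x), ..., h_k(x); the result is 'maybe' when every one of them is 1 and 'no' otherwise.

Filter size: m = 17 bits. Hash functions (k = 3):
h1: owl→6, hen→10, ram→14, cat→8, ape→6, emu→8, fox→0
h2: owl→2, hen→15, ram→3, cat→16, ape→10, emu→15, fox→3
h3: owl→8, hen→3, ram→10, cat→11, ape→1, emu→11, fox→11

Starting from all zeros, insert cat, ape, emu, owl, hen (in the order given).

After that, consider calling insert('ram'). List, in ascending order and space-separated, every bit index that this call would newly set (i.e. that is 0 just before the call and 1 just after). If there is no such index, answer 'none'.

Answer: 14

Derivation:
Start: bits=00000000000000000
After insert 'cat': sets bits 8 11 16 -> bits=00000000100100001
After insert 'ape': sets bits 1 6 10 -> bits=01000010101100001
After insert 'emu': sets bits 8 11 15 -> bits=01000010101100011
After insert 'owl': sets bits 2 6 8 -> bits=01100010101100011
After insert 'hen': sets bits 3 10 15 -> bits=01110010101100011
insert 'ram' would touch bits 3 10 14; currently bit3=1, bit10=1, bit14=0
Bits that are 0 among those (would change 0->1): 14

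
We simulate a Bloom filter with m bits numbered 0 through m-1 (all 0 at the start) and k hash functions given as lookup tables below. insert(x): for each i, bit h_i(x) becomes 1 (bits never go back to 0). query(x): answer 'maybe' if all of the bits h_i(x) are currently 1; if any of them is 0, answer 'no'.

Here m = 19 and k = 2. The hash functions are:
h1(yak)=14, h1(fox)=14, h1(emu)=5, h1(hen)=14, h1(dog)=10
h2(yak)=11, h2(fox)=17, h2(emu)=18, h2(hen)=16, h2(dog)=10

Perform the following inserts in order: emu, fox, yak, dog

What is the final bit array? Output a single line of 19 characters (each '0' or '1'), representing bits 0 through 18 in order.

Start: bits=0000000000000000000
After insert 'emu': sets bits 5 18 -> bits=0000010000000000001
After insert 'fox': sets bits 14 17 -> bits=0000010000000010011
After insert 'yak': sets bits 11 14 -> bits=0000010000010010011
After insert 'dog': sets bits 10 -> bits=0000010000110010011

Answer: 0000010000110010011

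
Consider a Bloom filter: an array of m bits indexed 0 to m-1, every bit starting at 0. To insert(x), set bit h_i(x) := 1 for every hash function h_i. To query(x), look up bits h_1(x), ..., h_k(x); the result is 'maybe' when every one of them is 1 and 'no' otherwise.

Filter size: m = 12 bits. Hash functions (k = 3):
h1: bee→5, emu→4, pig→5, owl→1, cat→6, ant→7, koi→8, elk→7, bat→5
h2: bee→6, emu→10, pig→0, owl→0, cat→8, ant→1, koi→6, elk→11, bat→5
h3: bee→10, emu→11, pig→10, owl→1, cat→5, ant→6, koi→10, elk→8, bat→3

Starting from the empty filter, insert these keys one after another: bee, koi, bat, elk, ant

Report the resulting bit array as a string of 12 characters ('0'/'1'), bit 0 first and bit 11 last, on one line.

Start: bits=000000000000
After insert 'bee': sets bits 5 6 10 -> bits=000001100010
After insert 'koi': sets bits 6 8 10 -> bits=000001101010
After insert 'bat': sets bits 3 5 -> bits=000101101010
After insert 'elk': sets bits 7 8 11 -> bits=000101111011
After insert 'ant': sets bits 1 6 7 -> bits=010101111011

Answer: 010101111011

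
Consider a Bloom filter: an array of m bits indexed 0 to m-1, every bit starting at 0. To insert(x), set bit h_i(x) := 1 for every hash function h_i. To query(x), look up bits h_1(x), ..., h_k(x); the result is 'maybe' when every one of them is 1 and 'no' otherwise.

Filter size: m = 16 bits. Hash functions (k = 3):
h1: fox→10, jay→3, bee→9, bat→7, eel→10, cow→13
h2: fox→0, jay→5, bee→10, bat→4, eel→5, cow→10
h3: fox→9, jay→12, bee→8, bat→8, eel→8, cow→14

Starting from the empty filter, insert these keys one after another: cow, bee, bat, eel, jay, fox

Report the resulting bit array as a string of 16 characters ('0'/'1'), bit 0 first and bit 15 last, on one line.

Answer: 1001110111101110

Derivation:
Start: bits=0000000000000000
After insert 'cow': sets bits 10 13 14 -> bits=0000000000100110
After insert 'bee': sets bits 8 9 10 -> bits=0000000011100110
After insert 'bat': sets bits 4 7 8 -> bits=0000100111100110
After insert 'eel': sets bits 5 8 10 -> bits=0000110111100110
After insert 'jay': sets bits 3 5 12 -> bits=0001110111101110
After insert 'fox': sets bits 0 9 10 -> bits=1001110111101110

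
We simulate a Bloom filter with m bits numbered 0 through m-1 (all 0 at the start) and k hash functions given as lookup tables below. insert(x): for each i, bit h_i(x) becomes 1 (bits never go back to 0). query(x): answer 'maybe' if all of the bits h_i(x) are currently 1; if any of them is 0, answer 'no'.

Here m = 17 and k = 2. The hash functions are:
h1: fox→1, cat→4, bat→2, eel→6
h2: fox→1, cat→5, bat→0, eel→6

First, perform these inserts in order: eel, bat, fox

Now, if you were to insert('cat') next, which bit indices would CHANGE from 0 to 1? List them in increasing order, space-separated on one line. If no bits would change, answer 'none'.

Start: bits=00000000000000000
After insert 'eel': sets bits 6 -> bits=00000010000000000
After insert 'bat': sets bits 0 2 -> bits=10100010000000000
After insert 'fox': sets bits 1 -> bits=11100010000000000
insert 'cat' would touch bits 4 5; currently bit4=0, bit5=0
Bits that are 0 among those (would change 0->1): 4 5

Answer: 4 5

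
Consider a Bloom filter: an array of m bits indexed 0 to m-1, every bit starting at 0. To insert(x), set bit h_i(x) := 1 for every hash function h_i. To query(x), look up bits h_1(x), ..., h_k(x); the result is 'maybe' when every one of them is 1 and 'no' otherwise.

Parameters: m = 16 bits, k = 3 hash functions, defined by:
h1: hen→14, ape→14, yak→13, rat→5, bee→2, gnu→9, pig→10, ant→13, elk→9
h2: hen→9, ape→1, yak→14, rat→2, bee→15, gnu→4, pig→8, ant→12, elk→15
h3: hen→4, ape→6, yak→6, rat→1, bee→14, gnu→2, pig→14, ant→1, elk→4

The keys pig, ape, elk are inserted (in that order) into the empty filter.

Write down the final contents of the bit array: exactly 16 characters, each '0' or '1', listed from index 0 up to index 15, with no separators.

Start: bits=0000000000000000
After insert 'pig': sets bits 8 10 14 -> bits=0000000010100010
After insert 'ape': sets bits 1 6 14 -> bits=0100001010100010
After insert 'elk': sets bits 4 9 15 -> bits=0100101011100011

Answer: 0100101011100011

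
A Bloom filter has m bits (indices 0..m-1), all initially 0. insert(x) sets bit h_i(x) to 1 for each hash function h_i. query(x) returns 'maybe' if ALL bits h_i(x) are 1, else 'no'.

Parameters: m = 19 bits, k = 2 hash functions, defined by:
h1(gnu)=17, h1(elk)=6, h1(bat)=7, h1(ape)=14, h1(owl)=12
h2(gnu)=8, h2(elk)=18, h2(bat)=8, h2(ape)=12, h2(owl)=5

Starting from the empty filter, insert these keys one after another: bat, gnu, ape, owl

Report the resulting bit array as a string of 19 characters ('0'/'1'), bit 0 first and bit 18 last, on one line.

Answer: 0000010110001010010

Derivation:
Start: bits=0000000000000000000
After insert 'bat': sets bits 7 8 -> bits=0000000110000000000
After insert 'gnu': sets bits 8 17 -> bits=0000000110000000010
After insert 'ape': sets bits 12 14 -> bits=0000000110001010010
After insert 'owl': sets bits 5 12 -> bits=0000010110001010010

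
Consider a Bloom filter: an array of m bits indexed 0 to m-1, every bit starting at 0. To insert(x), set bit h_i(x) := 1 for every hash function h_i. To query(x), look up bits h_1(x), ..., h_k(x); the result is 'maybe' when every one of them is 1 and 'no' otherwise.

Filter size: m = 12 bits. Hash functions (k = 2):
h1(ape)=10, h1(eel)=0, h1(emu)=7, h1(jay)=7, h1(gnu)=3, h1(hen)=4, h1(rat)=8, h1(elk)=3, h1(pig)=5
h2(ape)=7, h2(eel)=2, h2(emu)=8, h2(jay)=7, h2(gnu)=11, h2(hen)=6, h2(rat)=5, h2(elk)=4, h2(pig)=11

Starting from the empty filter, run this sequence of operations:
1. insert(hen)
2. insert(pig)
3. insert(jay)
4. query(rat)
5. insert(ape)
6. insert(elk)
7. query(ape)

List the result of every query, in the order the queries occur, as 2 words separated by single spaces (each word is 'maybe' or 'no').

Answer: no maybe

Derivation:
Start: bits=000000000000
Op 1: insert hen -> sets bits 4 6 -> bits=000010100000
Op 2: insert pig -> sets bits 5 11 -> bits=000011100001
Op 3: insert jay -> sets bits 7 -> bits=000011110001
Op 4: query rat -> checks bit5=1, bit8=0 (has a 0) -> no
Op 5: insert ape -> sets bits 7 10 -> bits=000011110011
Op 6: insert elk -> sets bits 3 4 -> bits=000111110011
Op 7: query ape -> checks bit7=1, bit10=1 (all 1) -> maybe
Query results in order: no maybe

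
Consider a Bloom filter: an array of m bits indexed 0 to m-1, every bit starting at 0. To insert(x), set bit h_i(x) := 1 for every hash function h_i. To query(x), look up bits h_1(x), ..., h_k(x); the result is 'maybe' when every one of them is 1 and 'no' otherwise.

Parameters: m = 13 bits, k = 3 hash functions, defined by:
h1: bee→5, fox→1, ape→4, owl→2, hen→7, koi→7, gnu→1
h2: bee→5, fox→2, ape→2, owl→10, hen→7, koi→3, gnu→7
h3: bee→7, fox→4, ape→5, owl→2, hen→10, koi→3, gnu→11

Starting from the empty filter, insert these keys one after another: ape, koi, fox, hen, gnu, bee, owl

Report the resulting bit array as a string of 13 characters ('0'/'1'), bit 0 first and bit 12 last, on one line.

Start: bits=0000000000000
After insert 'ape': sets bits 2 4 5 -> bits=0010110000000
After insert 'koi': sets bits 3 7 -> bits=0011110100000
After insert 'fox': sets bits 1 2 4 -> bits=0111110100000
After insert 'hen': sets bits 7 10 -> bits=0111110100100
After insert 'gnu': sets bits 1 7 11 -> bits=0111110100110
After insert 'bee': sets bits 5 7 -> bits=0111110100110
After insert 'owl': sets bits 2 10 -> bits=0111110100110

Answer: 0111110100110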